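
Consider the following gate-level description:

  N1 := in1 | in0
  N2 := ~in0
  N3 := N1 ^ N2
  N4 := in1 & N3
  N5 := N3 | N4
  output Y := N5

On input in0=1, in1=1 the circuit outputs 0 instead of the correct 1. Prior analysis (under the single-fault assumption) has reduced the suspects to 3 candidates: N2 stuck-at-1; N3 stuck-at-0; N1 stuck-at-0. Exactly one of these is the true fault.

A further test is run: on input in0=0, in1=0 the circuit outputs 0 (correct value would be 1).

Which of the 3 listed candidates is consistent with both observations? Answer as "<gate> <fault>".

N3 stuck-at-0

Evaluate each candidate on input in0=0, in1=0:
  N2 stuck-at-1: N1=0, N2=1 [stuck-at-1], N3=1, N4=0, N5=1 → 1 — eliminated
  N3 stuck-at-0: N1=0, N2=1, N3=0 [stuck-at-0], N4=0, N5=0 → 0 — matches
  N1 stuck-at-0: N1=0 [stuck-at-0], N2=1, N3=1, N4=0, N5=1 → 1 — eliminated
Only N3 stuck-at-0 reproduces the observed 0.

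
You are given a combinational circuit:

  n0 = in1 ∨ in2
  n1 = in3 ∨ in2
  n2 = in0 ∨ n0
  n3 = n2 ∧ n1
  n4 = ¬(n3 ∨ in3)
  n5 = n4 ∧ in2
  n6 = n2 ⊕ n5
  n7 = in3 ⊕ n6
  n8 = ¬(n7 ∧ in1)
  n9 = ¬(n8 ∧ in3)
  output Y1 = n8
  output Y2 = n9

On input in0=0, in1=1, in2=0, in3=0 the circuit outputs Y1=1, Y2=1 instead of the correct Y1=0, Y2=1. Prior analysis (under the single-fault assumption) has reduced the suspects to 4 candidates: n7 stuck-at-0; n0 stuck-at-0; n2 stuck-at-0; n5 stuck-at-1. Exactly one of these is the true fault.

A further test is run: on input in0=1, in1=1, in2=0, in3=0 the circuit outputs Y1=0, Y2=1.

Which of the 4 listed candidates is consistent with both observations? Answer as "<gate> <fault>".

n0 stuck-at-0

Evaluate each candidate on input in0=1, in1=1, in2=0, in3=0:
  n7 stuck-at-0: n0=1, n1=0, n2=1, n3=0, n4=1, n5=0, n6=1, n7=0 [stuck-at-0], n8=1, n9=1 → Y1=1, Y2=1 — eliminated
  n0 stuck-at-0: n0=0 [stuck-at-0], n1=0, n2=1, n3=0, n4=1, n5=0, n6=1, n7=1, n8=0, n9=1 → Y1=0, Y2=1 — matches
  n2 stuck-at-0: n0=1, n1=0, n2=0 [stuck-at-0], n3=0, n4=1, n5=0, n6=0, n7=0, n8=1, n9=1 → Y1=1, Y2=1 — eliminated
  n5 stuck-at-1: n0=1, n1=0, n2=1, n3=0, n4=1, n5=1 [stuck-at-1], n6=0, n7=0, n8=1, n9=1 → Y1=1, Y2=1 — eliminated
Only n0 stuck-at-0 reproduces the observed Y1=0, Y2=1.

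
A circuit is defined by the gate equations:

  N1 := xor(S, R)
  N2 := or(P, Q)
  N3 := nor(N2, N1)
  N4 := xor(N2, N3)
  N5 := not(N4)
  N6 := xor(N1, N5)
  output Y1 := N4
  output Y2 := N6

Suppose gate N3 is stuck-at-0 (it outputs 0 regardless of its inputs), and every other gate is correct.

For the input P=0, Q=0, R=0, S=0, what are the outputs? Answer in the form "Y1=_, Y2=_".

Propagate with N3 forced: N1=0, N2=0, N3=0 [stuck-at-0], N4=0, N5=1, N6=1.
So the outputs are Y1=0, Y2=1. (Without the fault they would be Y1=1, Y2=0.)

Y1=0, Y2=1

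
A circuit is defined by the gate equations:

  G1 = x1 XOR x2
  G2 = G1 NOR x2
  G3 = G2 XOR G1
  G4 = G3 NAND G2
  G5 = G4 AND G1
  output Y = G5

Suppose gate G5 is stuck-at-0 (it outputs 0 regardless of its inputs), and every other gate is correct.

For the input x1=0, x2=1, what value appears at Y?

Propagate with G5 forced: G1=1, G2=0, G3=1, G4=1, G5=0 [stuck-at-0].
So Y = 0. (Without the fault it would be 1.)

0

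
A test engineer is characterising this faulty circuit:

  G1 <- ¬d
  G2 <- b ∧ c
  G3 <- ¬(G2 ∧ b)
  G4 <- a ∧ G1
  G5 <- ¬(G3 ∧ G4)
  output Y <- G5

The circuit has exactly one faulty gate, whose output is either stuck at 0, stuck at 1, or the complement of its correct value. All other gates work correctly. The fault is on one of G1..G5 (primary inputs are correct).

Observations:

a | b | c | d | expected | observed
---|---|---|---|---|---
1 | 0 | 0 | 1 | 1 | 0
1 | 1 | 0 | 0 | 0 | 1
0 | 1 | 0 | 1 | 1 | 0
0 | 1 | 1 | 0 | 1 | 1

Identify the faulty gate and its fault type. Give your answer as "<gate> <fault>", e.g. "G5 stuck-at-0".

G4 inverted output

Fault-free values for test 1 (a=1, b=0, c=0, d=1): G1=0, G2=0, G3=1, G4=0, G5=1, giving Y=1. Observed 0.
Test 1: faults giving observed 0 are {G1 stuck-at-1, G1 inverted output, G4 stuck-at-1, G4 inverted output, G5 stuck-at-0, G5 inverted output}.
Test 2 (a=1, b=1, c=0, d=0): fault-free G1=1, G2=0, G3=1, G4=1, G5=0 → 0; observed 1. Eliminates G1 stuck-at-1, G4 stuck-at-1, G5 stuck-at-0.
Test 3 (a=0, b=1, c=0, d=1): fault-free G1=0, G2=0, G3=1, G4=0, G5=1 → 1; observed 0. Eliminates G1 inverted output.
Test 4 (a=0, b=1, c=1, d=0): fault-free G1=1, G2=1, G3=0, G4=0, G5=1 → 1; observed 1. Eliminates G5 inverted output.
Only G4 inverted output is consistent with every test.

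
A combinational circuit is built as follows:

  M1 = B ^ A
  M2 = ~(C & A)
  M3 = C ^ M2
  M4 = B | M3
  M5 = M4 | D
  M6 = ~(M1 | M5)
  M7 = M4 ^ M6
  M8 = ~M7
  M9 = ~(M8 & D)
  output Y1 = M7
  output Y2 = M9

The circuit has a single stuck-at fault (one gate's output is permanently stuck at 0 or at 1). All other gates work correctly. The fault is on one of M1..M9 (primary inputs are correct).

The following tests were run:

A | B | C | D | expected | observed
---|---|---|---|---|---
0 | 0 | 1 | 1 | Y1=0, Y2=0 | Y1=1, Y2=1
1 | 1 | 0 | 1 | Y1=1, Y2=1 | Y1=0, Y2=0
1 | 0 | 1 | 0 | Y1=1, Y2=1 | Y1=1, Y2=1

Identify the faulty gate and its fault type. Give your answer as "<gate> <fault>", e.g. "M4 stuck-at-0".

Fault-free values for test 1 (A=0, B=0, C=1, D=1): M1=0, M2=1, M3=0, M4=0, M5=1, M6=0, M7=0, M8=1, M9=0, giving Y1=0, Y2=0. Observed Y1=1, Y2=1.
Test 1: faults giving observed Y1=1, Y2=1 are {M2 stuck-at-0, M3 stuck-at-1, M4 stuck-at-1, M5 stuck-at-0, M6 stuck-at-1, M7 stuck-at-1}.
Test 2 (A=1, B=1, C=0, D=1): fault-free M1=0, M2=1, M3=1, M4=1, M5=1, M6=0, M7=1, M8=0, M9=1 → Y1=1, Y2=1; observed Y1=0, Y2=0. Eliminates M2 stuck-at-0, M3 stuck-at-1, M4 stuck-at-1, M7 stuck-at-1.
Test 3 (A=1, B=0, C=1, D=0): fault-free M1=1, M2=0, M3=1, M4=1, M5=1, M6=0, M7=1, M8=0, M9=1 → Y1=1, Y2=1; observed Y1=1, Y2=1. Eliminates M6 stuck-at-1.
Only M5 stuck-at-0 is consistent with every test.

M5 stuck-at-0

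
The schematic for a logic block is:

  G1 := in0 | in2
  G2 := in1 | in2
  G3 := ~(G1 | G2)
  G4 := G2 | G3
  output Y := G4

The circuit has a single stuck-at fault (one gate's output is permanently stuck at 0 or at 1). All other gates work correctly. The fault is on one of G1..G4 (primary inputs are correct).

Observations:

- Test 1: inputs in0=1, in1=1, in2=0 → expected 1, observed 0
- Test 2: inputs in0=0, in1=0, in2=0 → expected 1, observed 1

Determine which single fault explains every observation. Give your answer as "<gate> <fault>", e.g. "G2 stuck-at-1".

Fault-free values for test 1 (in0=1, in1=1, in2=0): G1=1, G2=1, G3=0, G4=1, giving Y=1. Observed 0.
Test 1: faults giving observed 0 are {G2 stuck-at-0, G4 stuck-at-0}.
Test 2 (in0=0, in1=0, in2=0): fault-free G1=0, G2=0, G3=1, G4=1 → 1; observed 1. Eliminates G4 stuck-at-0.
Only G2 stuck-at-0 is consistent with every test.

G2 stuck-at-0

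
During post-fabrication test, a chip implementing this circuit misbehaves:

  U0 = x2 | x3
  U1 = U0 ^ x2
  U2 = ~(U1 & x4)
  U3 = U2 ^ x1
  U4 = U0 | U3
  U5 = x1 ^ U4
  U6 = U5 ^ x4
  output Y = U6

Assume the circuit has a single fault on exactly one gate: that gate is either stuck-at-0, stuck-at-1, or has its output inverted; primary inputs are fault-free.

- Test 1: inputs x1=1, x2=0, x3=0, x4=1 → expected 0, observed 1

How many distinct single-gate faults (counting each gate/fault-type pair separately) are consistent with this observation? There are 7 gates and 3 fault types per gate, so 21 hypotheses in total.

Fault-free: U0=0, U1=0, U2=1, U3=0, U4=0, U5=1, U6=0 → 0. Observed 1.
  U0: stuck-at-1, inverted output ✓; others ✗
  U1: stuck-at-1, inverted output ✓; others ✗
  U2: stuck-at-0, inverted output ✓; others ✗
  U3: stuck-at-1, inverted output ✓; others ✗
  U4: stuck-at-1, inverted output ✓; others ✗
  U5: stuck-at-0, inverted output ✓; others ✗
  U6: stuck-at-1, inverted output ✓; others ✗
Consistent faults: {U0 stuck-at-1, U0 inverted output, U1 stuck-at-1, U1 inverted output, U2 stuck-at-0, U2 inverted output, U3 stuck-at-1, U3 inverted output, U4 stuck-at-1, U4 inverted output, U5 stuck-at-0, U5 inverted output, U6 stuck-at-1, U6 inverted output} — 14 in all.

14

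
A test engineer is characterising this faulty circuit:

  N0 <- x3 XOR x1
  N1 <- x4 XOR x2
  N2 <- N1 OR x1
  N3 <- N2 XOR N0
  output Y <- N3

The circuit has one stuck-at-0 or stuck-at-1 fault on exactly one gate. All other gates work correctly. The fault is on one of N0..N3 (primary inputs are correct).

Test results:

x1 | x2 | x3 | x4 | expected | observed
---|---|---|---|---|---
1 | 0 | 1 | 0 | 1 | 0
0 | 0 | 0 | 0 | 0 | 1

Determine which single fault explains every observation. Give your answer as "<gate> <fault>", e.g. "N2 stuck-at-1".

Fault-free values for test 1 (x1=1, x2=0, x3=1, x4=0): N0=0, N1=0, N2=1, N3=1, giving Y=1. Observed 0.
Test 1: faults giving observed 0 are {N0 stuck-at-1, N2 stuck-at-0, N3 stuck-at-0}.
Test 2 (x1=0, x2=0, x3=0, x4=0): fault-free N0=0, N1=0, N2=0, N3=0 → 0; observed 1. Eliminates N2 stuck-at-0, N3 stuck-at-0.
Only N0 stuck-at-1 is consistent with every test.

N0 stuck-at-1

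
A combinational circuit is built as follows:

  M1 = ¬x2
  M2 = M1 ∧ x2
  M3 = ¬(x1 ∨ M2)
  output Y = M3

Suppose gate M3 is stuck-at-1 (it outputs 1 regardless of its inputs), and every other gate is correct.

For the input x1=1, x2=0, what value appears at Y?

1

Propagate with M3 forced: M1=1, M2=0, M3=1 [stuck-at-1].
So Y = 1. (Without the fault it would be 0.)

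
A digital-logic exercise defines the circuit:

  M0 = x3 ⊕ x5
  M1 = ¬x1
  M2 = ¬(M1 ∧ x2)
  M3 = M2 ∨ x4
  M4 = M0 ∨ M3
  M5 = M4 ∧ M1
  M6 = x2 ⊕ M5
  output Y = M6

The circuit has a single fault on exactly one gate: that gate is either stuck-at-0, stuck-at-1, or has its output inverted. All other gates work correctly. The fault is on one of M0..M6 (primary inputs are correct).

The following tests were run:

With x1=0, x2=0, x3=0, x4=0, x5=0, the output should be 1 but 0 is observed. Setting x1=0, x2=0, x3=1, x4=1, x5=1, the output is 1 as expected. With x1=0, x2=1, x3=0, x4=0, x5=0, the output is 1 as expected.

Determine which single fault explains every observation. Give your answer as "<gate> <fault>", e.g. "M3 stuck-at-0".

M2 stuck-at-0

Fault-free values for test 1 (x1=0, x2=0, x3=0, x4=0, x5=0): M0=0, M1=1, M2=1, M3=1, M4=1, M5=1, M6=1, giving Y=1. Observed 0.
Test 1: faults giving observed 0 are {M1 stuck-at-0, M1 inverted output, M2 stuck-at-0, M2 inverted output, M3 stuck-at-0, M3 inverted output, M4 stuck-at-0, M4 inverted output, M5 stuck-at-0, M5 inverted output, M6 stuck-at-0, M6 inverted output}.
Test 2 (x1=0, x2=0, x3=1, x4=1, x5=1): fault-free M0=0, M1=1, M2=1, M3=1, M4=1, M5=1, M6=1 → 1; observed 1. Eliminates M1 stuck-at-0, M1 inverted output, M3 stuck-at-0, M3 inverted output, M4 stuck-at-0, M4 inverted output, M5 stuck-at-0, M5 inverted output, M6 stuck-at-0, M6 inverted output.
Test 3 (x1=0, x2=1, x3=0, x4=0, x5=0): fault-free M0=0, M1=1, M2=0, M3=0, M4=0, M5=0, M6=1 → 1; observed 1. Eliminates M2 inverted output.
Only M2 stuck-at-0 is consistent with every test.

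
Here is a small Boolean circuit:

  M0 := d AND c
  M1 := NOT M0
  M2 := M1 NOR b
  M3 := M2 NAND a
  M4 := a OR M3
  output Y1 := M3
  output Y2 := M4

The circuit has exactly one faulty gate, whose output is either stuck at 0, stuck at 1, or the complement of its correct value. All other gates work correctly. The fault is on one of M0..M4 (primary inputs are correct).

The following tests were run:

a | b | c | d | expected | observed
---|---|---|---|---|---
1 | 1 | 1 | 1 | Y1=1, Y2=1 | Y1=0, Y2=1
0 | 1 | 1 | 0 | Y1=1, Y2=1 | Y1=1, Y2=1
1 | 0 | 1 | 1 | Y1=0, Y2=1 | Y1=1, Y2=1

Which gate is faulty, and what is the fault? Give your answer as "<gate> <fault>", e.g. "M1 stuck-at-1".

Fault-free values for test 1 (a=1, b=1, c=1, d=1): M0=1, M1=0, M2=0, M3=1, M4=1, giving Y1=1, Y2=1. Observed Y1=0, Y2=1.
Test 1: faults giving observed Y1=0, Y2=1 are {M2 stuck-at-1, M2 inverted output, M3 stuck-at-0, M3 inverted output}.
Test 2 (a=0, b=1, c=1, d=0): fault-free M0=0, M1=1, M2=0, M3=1, M4=1 → Y1=1, Y2=1; observed Y1=1, Y2=1. Eliminates M3 stuck-at-0, M3 inverted output.
Test 3 (a=1, b=0, c=1, d=1): fault-free M0=1, M1=0, M2=1, M3=0, M4=1 → Y1=0, Y2=1; observed Y1=1, Y2=1. Eliminates M2 stuck-at-1.
Only M2 inverted output is consistent with every test.

M2 inverted output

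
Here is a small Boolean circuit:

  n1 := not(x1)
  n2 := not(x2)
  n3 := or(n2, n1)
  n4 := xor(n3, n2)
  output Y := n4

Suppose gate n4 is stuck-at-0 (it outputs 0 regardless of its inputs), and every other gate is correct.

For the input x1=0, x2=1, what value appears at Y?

Propagate with n4 forced: n1=1, n2=0, n3=1, n4=0 [stuck-at-0].
So Y = 0. (Without the fault it would be 1.)

0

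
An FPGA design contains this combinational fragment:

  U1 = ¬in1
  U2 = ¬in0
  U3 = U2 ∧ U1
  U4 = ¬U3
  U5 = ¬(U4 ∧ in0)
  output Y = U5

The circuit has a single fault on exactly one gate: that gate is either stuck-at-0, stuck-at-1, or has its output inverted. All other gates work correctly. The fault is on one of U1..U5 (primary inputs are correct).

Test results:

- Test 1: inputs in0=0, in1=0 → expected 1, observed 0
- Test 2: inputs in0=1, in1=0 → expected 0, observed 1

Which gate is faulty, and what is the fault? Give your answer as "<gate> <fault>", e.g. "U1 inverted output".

U5 inverted output

Fault-free values for test 1 (in0=0, in1=0): U1=1, U2=1, U3=1, U4=0, U5=1, giving Y=1. Observed 0.
Test 1: faults giving observed 0 are {U5 stuck-at-0, U5 inverted output}.
Test 2 (in0=1, in1=0): fault-free U1=1, U2=0, U3=0, U4=1, U5=0 → 0; observed 1. Eliminates U5 stuck-at-0.
Only U5 inverted output is consistent with every test.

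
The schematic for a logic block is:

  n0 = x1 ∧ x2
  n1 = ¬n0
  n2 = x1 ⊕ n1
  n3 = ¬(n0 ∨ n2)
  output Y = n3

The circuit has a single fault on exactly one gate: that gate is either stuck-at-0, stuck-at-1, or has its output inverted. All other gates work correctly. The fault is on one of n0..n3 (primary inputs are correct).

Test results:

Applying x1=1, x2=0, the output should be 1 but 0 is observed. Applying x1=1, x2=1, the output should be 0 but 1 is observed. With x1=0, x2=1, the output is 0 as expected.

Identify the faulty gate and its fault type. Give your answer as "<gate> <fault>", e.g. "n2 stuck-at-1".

n0 inverted output

Fault-free values for test 1 (x1=1, x2=0): n0=0, n1=1, n2=0, n3=1, giving Y=1. Observed 0.
Test 1: faults giving observed 0 are {n0 stuck-at-1, n0 inverted output, n1 stuck-at-0, n1 inverted output, n2 stuck-at-1, n2 inverted output, n3 stuck-at-0, n3 inverted output}.
Test 2 (x1=1, x2=1): fault-free n0=1, n1=0, n2=1, n3=0 → 0; observed 1. Eliminates n0 stuck-at-1, n1 stuck-at-0, n1 inverted output, n2 stuck-at-1, n2 inverted output, n3 stuck-at-0.
Test 3 (x1=0, x2=1): fault-free n0=0, n1=1, n2=1, n3=0 → 0; observed 0. Eliminates n3 inverted output.
Only n0 inverted output is consistent with every test.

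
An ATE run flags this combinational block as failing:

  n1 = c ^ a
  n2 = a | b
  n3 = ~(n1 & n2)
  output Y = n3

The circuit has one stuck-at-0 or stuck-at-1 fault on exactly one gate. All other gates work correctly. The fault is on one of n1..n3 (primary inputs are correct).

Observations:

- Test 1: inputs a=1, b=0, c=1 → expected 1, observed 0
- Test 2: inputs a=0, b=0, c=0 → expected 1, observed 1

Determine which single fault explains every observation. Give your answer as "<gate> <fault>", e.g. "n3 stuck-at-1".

n1 stuck-at-1

Fault-free values for test 1 (a=1, b=0, c=1): n1=0, n2=1, n3=1, giving Y=1. Observed 0.
Test 1: faults giving observed 0 are {n1 stuck-at-1, n3 stuck-at-0}.
Test 2 (a=0, b=0, c=0): fault-free n1=0, n2=0, n3=1 → 1; observed 1. Eliminates n3 stuck-at-0.
Only n1 stuck-at-1 is consistent with every test.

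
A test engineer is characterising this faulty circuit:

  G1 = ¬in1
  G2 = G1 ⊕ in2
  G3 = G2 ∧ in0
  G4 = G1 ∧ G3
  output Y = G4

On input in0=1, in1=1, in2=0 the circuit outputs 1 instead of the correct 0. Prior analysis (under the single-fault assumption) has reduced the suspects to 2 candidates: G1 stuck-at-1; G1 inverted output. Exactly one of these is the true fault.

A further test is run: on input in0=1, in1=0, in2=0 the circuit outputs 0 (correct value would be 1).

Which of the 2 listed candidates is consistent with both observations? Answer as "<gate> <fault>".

G1 inverted output

Evaluate each candidate on input in0=1, in1=0, in2=0:
  G1 stuck-at-1: G1=1 [stuck-at-1], G2=1, G3=1, G4=1 → 1 — eliminated
  G1 inverted output: G1=0 [inverted output], G2=0, G3=0, G4=0 → 0 — matches
Only G1 inverted output reproduces the observed 0.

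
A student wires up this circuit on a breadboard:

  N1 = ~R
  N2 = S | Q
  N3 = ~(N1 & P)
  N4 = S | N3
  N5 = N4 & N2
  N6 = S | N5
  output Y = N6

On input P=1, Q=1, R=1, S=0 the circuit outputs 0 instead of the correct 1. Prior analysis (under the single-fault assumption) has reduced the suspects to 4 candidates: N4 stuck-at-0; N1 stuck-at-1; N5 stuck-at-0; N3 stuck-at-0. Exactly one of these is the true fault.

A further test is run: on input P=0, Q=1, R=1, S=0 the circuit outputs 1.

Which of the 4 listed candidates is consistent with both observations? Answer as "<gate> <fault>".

Evaluate each candidate on input P=0, Q=1, R=1, S=0:
  N4 stuck-at-0: N1=0, N2=1, N3=1, N4=0 [stuck-at-0], N5=0, N6=0 → 0 — eliminated
  N1 stuck-at-1: N1=1 [stuck-at-1], N2=1, N3=1, N4=1, N5=1, N6=1 → 1 — matches
  N5 stuck-at-0: N1=0, N2=1, N3=1, N4=1, N5=0 [stuck-at-0], N6=0 → 0 — eliminated
  N3 stuck-at-0: N1=0, N2=1, N3=0 [stuck-at-0], N4=0, N5=0, N6=0 → 0 — eliminated
Only N1 stuck-at-1 reproduces the observed 1.

N1 stuck-at-1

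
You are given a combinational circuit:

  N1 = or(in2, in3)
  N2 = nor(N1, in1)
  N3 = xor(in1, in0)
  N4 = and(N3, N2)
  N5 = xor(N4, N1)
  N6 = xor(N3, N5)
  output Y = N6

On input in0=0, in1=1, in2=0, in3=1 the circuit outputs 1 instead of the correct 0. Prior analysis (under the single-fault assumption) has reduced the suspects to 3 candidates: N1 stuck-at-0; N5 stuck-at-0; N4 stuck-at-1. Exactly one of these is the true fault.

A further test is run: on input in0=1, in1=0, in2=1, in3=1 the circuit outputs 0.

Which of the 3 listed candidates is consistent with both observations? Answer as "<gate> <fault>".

Evaluate each candidate on input in0=1, in1=0, in2=1, in3=1:
  N1 stuck-at-0: N1=0 [stuck-at-0], N2=1, N3=1, N4=1, N5=1, N6=0 → 0 — matches
  N5 stuck-at-0: N1=1, N2=0, N3=1, N4=0, N5=0 [stuck-at-0], N6=1 → 1 — eliminated
  N4 stuck-at-1: N1=1, N2=0, N3=1, N4=1 [stuck-at-1], N5=0, N6=1 → 1 — eliminated
Only N1 stuck-at-0 reproduces the observed 0.

N1 stuck-at-0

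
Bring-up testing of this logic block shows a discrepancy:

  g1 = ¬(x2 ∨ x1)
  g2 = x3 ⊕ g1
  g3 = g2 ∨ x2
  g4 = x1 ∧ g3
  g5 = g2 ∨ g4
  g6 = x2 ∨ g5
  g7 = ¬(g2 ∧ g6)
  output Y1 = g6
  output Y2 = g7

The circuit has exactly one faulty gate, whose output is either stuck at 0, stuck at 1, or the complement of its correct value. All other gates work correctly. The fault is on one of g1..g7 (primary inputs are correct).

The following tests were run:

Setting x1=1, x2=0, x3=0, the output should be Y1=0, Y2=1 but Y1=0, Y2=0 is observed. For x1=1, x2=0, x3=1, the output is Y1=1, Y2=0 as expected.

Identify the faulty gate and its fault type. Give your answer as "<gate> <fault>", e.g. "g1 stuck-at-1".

g7 stuck-at-0

Fault-free values for test 1 (x1=1, x2=0, x3=0): g1=0, g2=0, g3=0, g4=0, g5=0, g6=0, g7=1, giving Y1=0, Y2=1. Observed Y1=0, Y2=0.
Test 1: faults giving observed Y1=0, Y2=0 are {g7 stuck-at-0, g7 inverted output}.
Test 2 (x1=1, x2=0, x3=1): fault-free g1=0, g2=1, g3=1, g4=1, g5=1, g6=1, g7=0 → Y1=1, Y2=0; observed Y1=1, Y2=0. Eliminates g7 inverted output.
Only g7 stuck-at-0 is consistent with every test.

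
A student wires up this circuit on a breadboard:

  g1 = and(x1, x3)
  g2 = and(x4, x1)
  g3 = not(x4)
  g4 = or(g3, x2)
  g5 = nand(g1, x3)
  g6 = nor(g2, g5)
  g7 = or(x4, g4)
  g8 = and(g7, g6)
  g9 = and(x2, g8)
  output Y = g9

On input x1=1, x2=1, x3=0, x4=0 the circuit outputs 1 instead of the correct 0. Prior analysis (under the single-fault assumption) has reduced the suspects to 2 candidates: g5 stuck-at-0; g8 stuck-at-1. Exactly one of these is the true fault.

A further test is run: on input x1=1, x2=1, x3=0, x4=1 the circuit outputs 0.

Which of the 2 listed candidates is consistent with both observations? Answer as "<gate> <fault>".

g5 stuck-at-0

Evaluate each candidate on input x1=1, x2=1, x3=0, x4=1:
  g5 stuck-at-0: g1=0, g2=1, g3=0, g4=1, g5=0 [stuck-at-0], g6=0, g7=1, g8=0, g9=0 → 0 — matches
  g8 stuck-at-1: g1=0, g2=1, g3=0, g4=1, g5=1, g6=0, g7=1, g8=1 [stuck-at-1], g9=1 → 1 — eliminated
Only g5 stuck-at-0 reproduces the observed 0.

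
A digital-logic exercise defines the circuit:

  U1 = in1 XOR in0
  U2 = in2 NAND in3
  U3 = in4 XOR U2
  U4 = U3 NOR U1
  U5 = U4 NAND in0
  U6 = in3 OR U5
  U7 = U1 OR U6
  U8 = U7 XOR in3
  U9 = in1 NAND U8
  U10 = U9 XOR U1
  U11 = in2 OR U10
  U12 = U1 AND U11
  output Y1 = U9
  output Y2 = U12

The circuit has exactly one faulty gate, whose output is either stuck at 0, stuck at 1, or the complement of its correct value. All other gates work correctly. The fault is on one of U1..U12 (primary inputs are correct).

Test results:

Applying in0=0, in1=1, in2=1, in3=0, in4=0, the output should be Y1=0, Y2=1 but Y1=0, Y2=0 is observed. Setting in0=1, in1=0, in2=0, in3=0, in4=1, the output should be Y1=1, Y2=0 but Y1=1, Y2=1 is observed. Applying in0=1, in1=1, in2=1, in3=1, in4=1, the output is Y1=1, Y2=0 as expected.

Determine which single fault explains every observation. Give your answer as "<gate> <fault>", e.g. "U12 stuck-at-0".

U11 inverted output

Fault-free values for test 1 (in0=0, in1=1, in2=1, in3=0, in4=0): U1=1, U2=1, U3=1, U4=0, U5=1, U6=1, U7=1, U8=1, U9=0, U10=1, U11=1, U12=1, giving Y1=0, Y2=1. Observed Y1=0, Y2=0.
Test 1: faults giving observed Y1=0, Y2=0 are {U1 stuck-at-0, U1 inverted output, U11 stuck-at-0, U11 inverted output, U12 stuck-at-0, U12 inverted output}.
Test 2 (in0=1, in1=0, in2=0, in3=0, in4=1): fault-free U1=1, U2=1, U3=0, U4=0, U5=1, U6=1, U7=1, U8=1, U9=1, U10=0, U11=0, U12=0 → Y1=1, Y2=0; observed Y1=1, Y2=1. Eliminates U1 stuck-at-0, U1 inverted output, U11 stuck-at-0, U12 stuck-at-0.
Test 3 (in0=1, in1=1, in2=1, in3=1, in4=1): fault-free U1=0, U2=0, U3=1, U4=0, U5=1, U6=1, U7=1, U8=0, U9=1, U10=1, U11=1, U12=0 → Y1=1, Y2=0; observed Y1=1, Y2=0. Eliminates U12 inverted output.
Only U11 inverted output is consistent with every test.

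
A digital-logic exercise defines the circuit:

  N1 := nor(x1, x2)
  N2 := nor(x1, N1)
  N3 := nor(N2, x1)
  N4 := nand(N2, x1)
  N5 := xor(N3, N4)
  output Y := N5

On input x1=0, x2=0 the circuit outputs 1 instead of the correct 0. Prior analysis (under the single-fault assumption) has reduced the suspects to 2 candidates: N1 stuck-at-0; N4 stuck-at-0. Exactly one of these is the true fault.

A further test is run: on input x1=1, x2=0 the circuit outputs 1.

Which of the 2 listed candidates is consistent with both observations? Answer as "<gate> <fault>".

N1 stuck-at-0

Evaluate each candidate on input x1=1, x2=0:
  N1 stuck-at-0: N1=0 [stuck-at-0], N2=0, N3=0, N4=1, N5=1 → 1 — matches
  N4 stuck-at-0: N1=0, N2=0, N3=0, N4=0 [stuck-at-0], N5=0 → 0 — eliminated
Only N1 stuck-at-0 reproduces the observed 1.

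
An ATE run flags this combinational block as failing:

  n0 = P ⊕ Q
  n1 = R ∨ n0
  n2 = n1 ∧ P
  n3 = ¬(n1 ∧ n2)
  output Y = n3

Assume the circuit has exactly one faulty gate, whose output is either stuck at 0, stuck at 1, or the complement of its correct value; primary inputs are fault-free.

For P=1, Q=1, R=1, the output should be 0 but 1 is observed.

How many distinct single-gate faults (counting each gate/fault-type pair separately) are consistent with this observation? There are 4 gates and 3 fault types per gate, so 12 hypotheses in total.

Fault-free: n0=0, n1=1, n2=1, n3=0 → 0. Observed 1.
  n0 stuck-at-0: output 0 ✗
  n0 stuck-at-1: output 0 ✗
  n0 inverted output: output 0 ✗
  n1 stuck-at-0: output 1 ✓
  n1 stuck-at-1: output 0 ✗
  n1 inverted output: output 1 ✓
  n2 stuck-at-0: output 1 ✓
  n2 stuck-at-1: output 0 ✗
  n2 inverted output: output 1 ✓
  n3 stuck-at-0: output 0 ✗
  n3 stuck-at-1: output 1 ✓
  n3 inverted output: output 1 ✓
Consistent faults: {n1 stuck-at-0, n1 inverted output, n2 stuck-at-0, n2 inverted output, n3 stuck-at-1, n3 inverted output} — 6 in all.

6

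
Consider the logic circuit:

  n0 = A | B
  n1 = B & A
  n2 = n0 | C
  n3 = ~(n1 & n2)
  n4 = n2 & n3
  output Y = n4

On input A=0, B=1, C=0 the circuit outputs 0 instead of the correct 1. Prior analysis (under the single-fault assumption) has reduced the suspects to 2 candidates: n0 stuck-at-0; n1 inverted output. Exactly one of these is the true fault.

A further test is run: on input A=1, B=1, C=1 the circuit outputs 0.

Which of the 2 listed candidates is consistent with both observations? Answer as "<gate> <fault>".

n0 stuck-at-0

Evaluate each candidate on input A=1, B=1, C=1:
  n0 stuck-at-0: n0=0 [stuck-at-0], n1=1, n2=1, n3=0, n4=0 → 0 — matches
  n1 inverted output: n0=1, n1=0 [inverted output], n2=1, n3=1, n4=1 → 1 — eliminated
Only n0 stuck-at-0 reproduces the observed 0.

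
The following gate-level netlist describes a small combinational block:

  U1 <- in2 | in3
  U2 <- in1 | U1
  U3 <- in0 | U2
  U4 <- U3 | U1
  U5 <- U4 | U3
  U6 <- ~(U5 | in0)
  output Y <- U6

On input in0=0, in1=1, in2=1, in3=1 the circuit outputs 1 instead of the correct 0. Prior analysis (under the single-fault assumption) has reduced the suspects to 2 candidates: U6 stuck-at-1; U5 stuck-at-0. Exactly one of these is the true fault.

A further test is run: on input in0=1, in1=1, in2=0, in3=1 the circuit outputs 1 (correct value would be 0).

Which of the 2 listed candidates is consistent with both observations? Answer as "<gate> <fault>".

Evaluate each candidate on input in0=1, in1=1, in2=0, in3=1:
  U6 stuck-at-1: U1=1, U2=1, U3=1, U4=1, U5=1, U6=1 [stuck-at-1] → 1 — matches
  U5 stuck-at-0: U1=1, U2=1, U3=1, U4=1, U5=0 [stuck-at-0], U6=0 → 0 — eliminated
Only U6 stuck-at-1 reproduces the observed 1.

U6 stuck-at-1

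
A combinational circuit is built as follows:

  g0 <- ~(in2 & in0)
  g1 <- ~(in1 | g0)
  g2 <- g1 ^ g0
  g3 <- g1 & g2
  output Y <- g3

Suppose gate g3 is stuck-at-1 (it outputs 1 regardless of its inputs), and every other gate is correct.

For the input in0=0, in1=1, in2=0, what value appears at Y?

1

Propagate with g3 forced: g0=1, g1=0, g2=1, g3=1 [stuck-at-1].
So Y = 1. (Without the fault it would be 0.)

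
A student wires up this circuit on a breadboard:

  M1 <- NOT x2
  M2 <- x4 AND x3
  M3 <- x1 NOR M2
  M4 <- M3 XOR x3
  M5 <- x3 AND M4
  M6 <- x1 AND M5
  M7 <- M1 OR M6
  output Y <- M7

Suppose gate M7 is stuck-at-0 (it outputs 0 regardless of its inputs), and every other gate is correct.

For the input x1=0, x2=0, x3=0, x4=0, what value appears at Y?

0

Propagate with M7 forced: M1=1, M2=0, M3=1, M4=1, M5=0, M6=0, M7=0 [stuck-at-0].
So Y = 0. (Without the fault it would be 1.)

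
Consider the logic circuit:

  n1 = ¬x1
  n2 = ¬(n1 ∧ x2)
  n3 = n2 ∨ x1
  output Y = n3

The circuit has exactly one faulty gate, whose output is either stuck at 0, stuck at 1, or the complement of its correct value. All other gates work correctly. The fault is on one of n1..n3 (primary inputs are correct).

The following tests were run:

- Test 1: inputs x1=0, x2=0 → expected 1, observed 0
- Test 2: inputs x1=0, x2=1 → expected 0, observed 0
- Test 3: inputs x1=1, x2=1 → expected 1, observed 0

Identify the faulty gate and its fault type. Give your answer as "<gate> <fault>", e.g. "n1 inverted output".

n3 stuck-at-0

Fault-free values for test 1 (x1=0, x2=0): n1=1, n2=1, n3=1, giving Y=1. Observed 0.
Test 1: faults giving observed 0 are {n2 stuck-at-0, n2 inverted output, n3 stuck-at-0, n3 inverted output}.
Test 2 (x1=0, x2=1): fault-free n1=1, n2=0, n3=0 → 0; observed 0. Eliminates n2 inverted output, n3 inverted output.
Test 3 (x1=1, x2=1): fault-free n1=0, n2=1, n3=1 → 1; observed 0. Eliminates n2 stuck-at-0.
Only n3 stuck-at-0 is consistent with every test.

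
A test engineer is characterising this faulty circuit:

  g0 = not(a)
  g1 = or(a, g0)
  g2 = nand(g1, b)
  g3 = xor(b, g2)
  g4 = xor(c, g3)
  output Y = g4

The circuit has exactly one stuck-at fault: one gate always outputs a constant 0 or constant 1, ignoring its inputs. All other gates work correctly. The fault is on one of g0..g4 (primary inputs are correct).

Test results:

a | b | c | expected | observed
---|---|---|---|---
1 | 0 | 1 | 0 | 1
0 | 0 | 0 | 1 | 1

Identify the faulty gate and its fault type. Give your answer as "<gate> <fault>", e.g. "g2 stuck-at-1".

g4 stuck-at-1

Fault-free values for test 1 (a=1, b=0, c=1): g0=0, g1=1, g2=1, g3=1, g4=0, giving Y=0. Observed 1.
Test 1: faults giving observed 1 are {g2 stuck-at-0, g3 stuck-at-0, g4 stuck-at-1}.
Test 2 (a=0, b=0, c=0): fault-free g0=1, g1=1, g2=1, g3=1, g4=1 → 1; observed 1. Eliminates g2 stuck-at-0, g3 stuck-at-0.
Only g4 stuck-at-1 is consistent with every test.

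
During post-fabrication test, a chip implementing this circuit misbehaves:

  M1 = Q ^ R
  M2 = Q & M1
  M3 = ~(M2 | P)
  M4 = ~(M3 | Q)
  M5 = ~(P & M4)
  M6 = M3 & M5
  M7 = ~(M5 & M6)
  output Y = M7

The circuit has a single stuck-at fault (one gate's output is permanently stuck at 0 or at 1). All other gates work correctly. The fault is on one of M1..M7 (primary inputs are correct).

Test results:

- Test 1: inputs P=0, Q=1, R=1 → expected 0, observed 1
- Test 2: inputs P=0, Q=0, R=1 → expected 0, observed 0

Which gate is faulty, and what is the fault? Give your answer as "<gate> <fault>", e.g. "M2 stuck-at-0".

Fault-free values for test 1 (P=0, Q=1, R=1): M1=0, M2=0, M3=1, M4=0, M5=1, M6=1, M7=0, giving Y=0. Observed 1.
Test 1: faults giving observed 1 are {M1 stuck-at-1, M2 stuck-at-1, M3 stuck-at-0, M5 stuck-at-0, M6 stuck-at-0, M7 stuck-at-1}.
Test 2 (P=0, Q=0, R=1): fault-free M1=1, M2=0, M3=1, M4=0, M5=1, M6=1, M7=0 → 0; observed 0. Eliminates M2 stuck-at-1, M3 stuck-at-0, M5 stuck-at-0, M6 stuck-at-0, M7 stuck-at-1.
Only M1 stuck-at-1 is consistent with every test.

M1 stuck-at-1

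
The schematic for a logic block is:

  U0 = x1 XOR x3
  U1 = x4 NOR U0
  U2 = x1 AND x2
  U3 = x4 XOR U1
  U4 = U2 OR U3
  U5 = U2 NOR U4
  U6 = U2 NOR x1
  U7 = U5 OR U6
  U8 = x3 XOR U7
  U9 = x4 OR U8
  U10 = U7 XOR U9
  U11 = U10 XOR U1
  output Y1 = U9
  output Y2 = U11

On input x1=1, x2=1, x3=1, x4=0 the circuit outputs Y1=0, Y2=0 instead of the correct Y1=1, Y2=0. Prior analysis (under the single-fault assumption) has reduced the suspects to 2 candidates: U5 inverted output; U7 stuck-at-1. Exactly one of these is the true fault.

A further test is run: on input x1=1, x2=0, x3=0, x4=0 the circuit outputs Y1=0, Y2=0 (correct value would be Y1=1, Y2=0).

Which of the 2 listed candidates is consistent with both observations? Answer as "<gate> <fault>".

Evaluate each candidate on input x1=1, x2=0, x3=0, x4=0:
  U5 inverted output: U0=1, U1=0, U2=0, U3=0, U4=0, U5=0 [inverted output], U6=0, U7=0, U8=0, U9=0, U10=0, U11=0 → Y1=0, Y2=0 — matches
  U7 stuck-at-1: U0=1, U1=0, U2=0, U3=0, U4=0, U5=1, U6=0, U7=1 [stuck-at-1], U8=1, U9=1, U10=0, U11=0 → Y1=1, Y2=0 — eliminated
Only U5 inverted output reproduces the observed Y1=0, Y2=0.

U5 inverted output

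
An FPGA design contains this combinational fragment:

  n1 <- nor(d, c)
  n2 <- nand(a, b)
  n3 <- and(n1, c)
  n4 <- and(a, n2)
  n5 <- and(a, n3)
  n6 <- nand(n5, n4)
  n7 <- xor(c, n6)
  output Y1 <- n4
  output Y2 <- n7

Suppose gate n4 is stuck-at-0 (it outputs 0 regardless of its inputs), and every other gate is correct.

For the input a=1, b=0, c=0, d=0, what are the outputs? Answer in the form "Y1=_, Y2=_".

Y1=0, Y2=1

Propagate with n4 forced: n1=1, n2=1, n3=0, n4=0 [stuck-at-0], n5=0, n6=1, n7=1.
So the outputs are Y1=0, Y2=1. (Without the fault they would be Y1=1, Y2=1.)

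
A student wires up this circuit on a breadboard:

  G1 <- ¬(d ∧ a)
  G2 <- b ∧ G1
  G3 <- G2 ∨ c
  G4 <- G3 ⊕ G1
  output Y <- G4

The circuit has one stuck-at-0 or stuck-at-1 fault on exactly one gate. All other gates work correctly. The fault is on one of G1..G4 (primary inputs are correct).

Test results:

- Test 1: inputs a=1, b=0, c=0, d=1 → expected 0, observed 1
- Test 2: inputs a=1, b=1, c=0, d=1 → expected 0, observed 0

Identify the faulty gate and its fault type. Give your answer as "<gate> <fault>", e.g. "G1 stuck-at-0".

G1 stuck-at-1

Fault-free values for test 1 (a=1, b=0, c=0, d=1): G1=0, G2=0, G3=0, G4=0, giving Y=0. Observed 1.
Test 1: faults giving observed 1 are {G1 stuck-at-1, G2 stuck-at-1, G3 stuck-at-1, G4 stuck-at-1}.
Test 2 (a=1, b=1, c=0, d=1): fault-free G1=0, G2=0, G3=0, G4=0 → 0; observed 0. Eliminates G2 stuck-at-1, G3 stuck-at-1, G4 stuck-at-1.
Only G1 stuck-at-1 is consistent with every test.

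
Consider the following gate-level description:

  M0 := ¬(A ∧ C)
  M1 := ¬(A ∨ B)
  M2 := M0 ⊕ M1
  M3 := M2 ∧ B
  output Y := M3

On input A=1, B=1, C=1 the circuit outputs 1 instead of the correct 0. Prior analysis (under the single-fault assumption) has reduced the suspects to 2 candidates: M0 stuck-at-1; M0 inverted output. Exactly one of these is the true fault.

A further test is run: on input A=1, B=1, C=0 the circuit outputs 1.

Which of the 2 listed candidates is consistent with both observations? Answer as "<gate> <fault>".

M0 stuck-at-1

Evaluate each candidate on input A=1, B=1, C=0:
  M0 stuck-at-1: M0=1 [stuck-at-1], M1=0, M2=1, M3=1 → 1 — matches
  M0 inverted output: M0=0 [inverted output], M1=0, M2=0, M3=0 → 0 — eliminated
Only M0 stuck-at-1 reproduces the observed 1.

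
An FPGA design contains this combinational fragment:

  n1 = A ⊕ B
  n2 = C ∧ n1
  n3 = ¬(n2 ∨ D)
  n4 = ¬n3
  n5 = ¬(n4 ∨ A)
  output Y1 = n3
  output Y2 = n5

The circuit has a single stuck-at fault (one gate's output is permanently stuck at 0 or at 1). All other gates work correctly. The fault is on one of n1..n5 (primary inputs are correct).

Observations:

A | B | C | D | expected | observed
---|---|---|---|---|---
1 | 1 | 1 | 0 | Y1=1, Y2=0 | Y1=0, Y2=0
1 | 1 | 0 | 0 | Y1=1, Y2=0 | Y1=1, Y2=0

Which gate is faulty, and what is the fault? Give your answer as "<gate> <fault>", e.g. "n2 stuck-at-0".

Fault-free values for test 1 (A=1, B=1, C=1, D=0): n1=0, n2=0, n3=1, n4=0, n5=0, giving Y1=1, Y2=0. Observed Y1=0, Y2=0.
Test 1: faults giving observed Y1=0, Y2=0 are {n1 stuck-at-1, n2 stuck-at-1, n3 stuck-at-0}.
Test 2 (A=1, B=1, C=0, D=0): fault-free n1=0, n2=0, n3=1, n4=0, n5=0 → Y1=1, Y2=0; observed Y1=1, Y2=0. Eliminates n2 stuck-at-1, n3 stuck-at-0.
Only n1 stuck-at-1 is consistent with every test.

n1 stuck-at-1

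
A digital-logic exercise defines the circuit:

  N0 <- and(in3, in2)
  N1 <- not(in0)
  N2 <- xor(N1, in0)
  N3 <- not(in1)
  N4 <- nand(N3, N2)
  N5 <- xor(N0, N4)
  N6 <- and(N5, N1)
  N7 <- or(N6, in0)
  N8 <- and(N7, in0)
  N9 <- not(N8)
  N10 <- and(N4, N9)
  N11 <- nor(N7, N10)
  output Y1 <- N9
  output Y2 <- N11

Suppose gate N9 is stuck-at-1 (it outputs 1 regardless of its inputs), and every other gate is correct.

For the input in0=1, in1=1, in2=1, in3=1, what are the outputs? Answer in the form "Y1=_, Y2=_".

Y1=1, Y2=0

Propagate with N9 forced: N0=1, N1=0, N2=1, N3=0, N4=1, N5=0, N6=0, N7=1, N8=1, N9=1 [stuck-at-1], N10=1, N11=0.
So the outputs are Y1=1, Y2=0. (Without the fault they would be Y1=0, Y2=0.)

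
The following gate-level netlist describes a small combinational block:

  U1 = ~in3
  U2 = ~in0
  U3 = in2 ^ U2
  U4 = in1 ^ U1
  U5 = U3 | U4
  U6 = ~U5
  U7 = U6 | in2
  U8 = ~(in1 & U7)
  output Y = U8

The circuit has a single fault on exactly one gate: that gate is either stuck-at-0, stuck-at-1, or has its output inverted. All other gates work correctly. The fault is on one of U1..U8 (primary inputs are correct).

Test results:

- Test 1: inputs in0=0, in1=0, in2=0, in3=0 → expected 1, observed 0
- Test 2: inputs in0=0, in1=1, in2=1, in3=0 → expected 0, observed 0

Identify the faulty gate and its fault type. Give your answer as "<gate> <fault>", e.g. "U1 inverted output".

U8 stuck-at-0

Fault-free values for test 1 (in0=0, in1=0, in2=0, in3=0): U1=1, U2=1, U3=1, U4=1, U5=1, U6=0, U7=0, U8=1, giving Y=1. Observed 0.
Test 1: faults giving observed 0 are {U8 stuck-at-0, U8 inverted output}.
Test 2 (in0=0, in1=1, in2=1, in3=0): fault-free U1=1, U2=1, U3=0, U4=0, U5=0, U6=1, U7=1, U8=0 → 0; observed 0. Eliminates U8 inverted output.
Only U8 stuck-at-0 is consistent with every test.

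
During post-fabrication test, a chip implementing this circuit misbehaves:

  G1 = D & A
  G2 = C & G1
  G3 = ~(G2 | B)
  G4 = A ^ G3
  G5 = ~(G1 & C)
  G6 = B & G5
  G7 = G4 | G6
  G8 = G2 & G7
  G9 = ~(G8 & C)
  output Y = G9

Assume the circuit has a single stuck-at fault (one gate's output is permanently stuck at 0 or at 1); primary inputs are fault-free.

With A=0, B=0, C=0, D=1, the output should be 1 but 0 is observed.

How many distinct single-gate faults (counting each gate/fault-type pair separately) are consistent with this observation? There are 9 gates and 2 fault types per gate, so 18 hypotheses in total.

1

Fault-free: G1=0, G2=0, G3=1, G4=1, G5=1, G6=0, G7=1, G8=0, G9=1 → 1. Observed 0.
  G1: none of the 2 fault types match ✗
  G2: none of the 2 fault types match ✗
  G3: none of the 2 fault types match ✗
  G4: none of the 2 fault types match ✗
  G5: none of the 2 fault types match ✗
  G6: none of the 2 fault types match ✗
  G7: none of the 2 fault types match ✗
  G8: none of the 2 fault types match ✗
  G9: stuck-at-0 ✓; others ✗
Consistent faults: {G9 stuck-at-0} — 1 in all.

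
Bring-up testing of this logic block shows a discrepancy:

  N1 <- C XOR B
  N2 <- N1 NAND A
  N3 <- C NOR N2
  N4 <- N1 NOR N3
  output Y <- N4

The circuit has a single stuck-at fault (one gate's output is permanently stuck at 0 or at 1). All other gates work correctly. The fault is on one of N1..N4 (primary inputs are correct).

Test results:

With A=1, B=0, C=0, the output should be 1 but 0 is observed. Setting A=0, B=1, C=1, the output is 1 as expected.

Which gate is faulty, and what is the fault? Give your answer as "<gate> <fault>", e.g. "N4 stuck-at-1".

Fault-free values for test 1 (A=1, B=0, C=0): N1=0, N2=1, N3=0, N4=1, giving Y=1. Observed 0.
Test 1: faults giving observed 0 are {N1 stuck-at-1, N2 stuck-at-0, N3 stuck-at-1, N4 stuck-at-0}.
Test 2 (A=0, B=1, C=1): fault-free N1=0, N2=1, N3=0, N4=1 → 1; observed 1. Eliminates N1 stuck-at-1, N3 stuck-at-1, N4 stuck-at-0.
Only N2 stuck-at-0 is consistent with every test.

N2 stuck-at-0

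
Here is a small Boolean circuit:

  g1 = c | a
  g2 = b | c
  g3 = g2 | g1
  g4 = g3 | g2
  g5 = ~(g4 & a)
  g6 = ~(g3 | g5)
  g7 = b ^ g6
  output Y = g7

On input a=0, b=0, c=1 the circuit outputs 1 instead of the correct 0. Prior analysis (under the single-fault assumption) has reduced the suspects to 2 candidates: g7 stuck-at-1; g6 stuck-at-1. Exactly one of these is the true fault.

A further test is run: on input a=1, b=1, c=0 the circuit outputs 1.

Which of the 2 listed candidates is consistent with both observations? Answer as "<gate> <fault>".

g7 stuck-at-1

Evaluate each candidate on input a=1, b=1, c=0:
  g7 stuck-at-1: g1=1, g2=1, g3=1, g4=1, g5=0, g6=0, g7=1 [stuck-at-1] → 1 — matches
  g6 stuck-at-1: g1=1, g2=1, g3=1, g4=1, g5=0, g6=1 [stuck-at-1], g7=0 → 0 — eliminated
Only g7 stuck-at-1 reproduces the observed 1.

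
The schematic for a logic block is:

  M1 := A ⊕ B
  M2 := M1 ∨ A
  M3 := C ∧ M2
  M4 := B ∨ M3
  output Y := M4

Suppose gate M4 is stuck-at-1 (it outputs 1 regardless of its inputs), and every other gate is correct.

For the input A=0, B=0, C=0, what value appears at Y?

Propagate with M4 forced: M1=0, M2=0, M3=0, M4=1 [stuck-at-1].
So Y = 1. (Without the fault it would be 0.)

1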